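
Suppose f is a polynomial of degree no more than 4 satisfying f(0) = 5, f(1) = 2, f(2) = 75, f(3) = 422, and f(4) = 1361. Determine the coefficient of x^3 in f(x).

3

Write f(x) = ax^4 + bx^3 + cx^2 + dx + e. Substituting each data point gives a linear system:
  e = 5
  a + b + c + d + e = 2
  16a + 8b + 4c + 2d + e = 75
  81a + 27b + 9c + 3d + e = 422
  256a + 64b + 16c + 4d + e = 1361
Solving the system yields a = 5, b = 3, c = -6, d = -5, e = 5.
So f(x) = 5x^4 + 3x^3 - 6x^2 - 5x + 5.
The coefficient of x^3 is 3.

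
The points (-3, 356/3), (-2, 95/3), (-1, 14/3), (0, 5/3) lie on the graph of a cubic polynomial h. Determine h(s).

h(s) = -6s^3 - 6s^2 - 3s + 5/3

Write h(s) = as^3 + bs^2 + cs + d. Substituting each data point gives a linear system:
  -27a + 9b - 3c + d = 356/3
  -8a + 4b - 2c + d = 95/3
  -a + b - c + d = 14/3
  d = 5/3
Solving the system yields a = -6, b = -6, c = -3, d = 5/3.
So h(s) = -6s^3 - 6s^2 - 3s + 5/3.
Check: h(-3) = 356/3. ✓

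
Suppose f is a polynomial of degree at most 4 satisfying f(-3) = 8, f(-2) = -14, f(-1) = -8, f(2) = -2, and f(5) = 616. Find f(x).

Using the Lagrange interpolation formula with nodes -3, -2, -1, 2, 5:
  L_0(x) = (x + 2)(x + 1)(x - 2)(x - 5) / 80
  L_1(x) = (x + 3)(x + 1)(x - 2)(x - 5) / -28
  L_2(x) = (x + 3)(x + 2)(x - 2)(x - 5) / 36
  L_3(x) = (x + 3)(x + 2)(x + 1)(x - 5) / -180
  L_4(x) = (x + 3)(x + 2)(x + 1)(x - 2) / 1008
Then f(x) = 8·L_0(x) - 14·L_1(x) - 8·L_2(x) - 2·L_3(x) + 616·L_4(x).
Expanding and collecting terms gives f(x) = x^4 + x^3 - 5x^2 - x - 4.
Check: f(5) = 616. ✓

f(x) = x^4 + x^3 - 5x^2 - x - 4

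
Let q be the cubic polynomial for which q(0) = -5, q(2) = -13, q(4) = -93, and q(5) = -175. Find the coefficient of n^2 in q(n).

-3

Write q(n) = an^3 + bn^2 + cn + d. Substituting each data point gives a linear system:
  d = -5
  8a + 4b + 2c + d = -13
  64a + 16b + 4c + d = -93
  125a + 25b + 5c + d = -175
Solving the system yields a = -1, b = -3, c = 6, d = -5.
So q(n) = -n^3 - 3n^2 + 6n - 5.
The coefficient of n^2 is -3.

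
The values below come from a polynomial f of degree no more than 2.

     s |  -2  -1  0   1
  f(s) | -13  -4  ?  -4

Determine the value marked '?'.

-1

The 3 known points determine the degree-2 polynomial uniquely.
Write f(s) = as^2 + bs + c. Substituting each data point gives a linear system:
  4a - 2b + c = -13
  a - b + c = -4
  a + b + c = -4
Solving the system yields a = -3, b = 0, c = -1.
So f(s) = -3s² - 1.
Then f(0) = -1.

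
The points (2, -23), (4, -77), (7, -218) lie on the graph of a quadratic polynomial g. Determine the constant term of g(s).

-1

Write g(s) = as^2 + bs + c. Substituting each data point gives a linear system:
  4a + 2b + c = -23
  16a + 4b + c = -77
  49a + 7b + c = -218
Solving the system yields a = -4, b = -3, c = -1.
So g(s) = -4s² - 3s - 1.
The constant term is -1.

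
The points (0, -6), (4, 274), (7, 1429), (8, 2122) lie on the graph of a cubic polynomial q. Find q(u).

Using the Lagrange interpolation formula with nodes 0, 4, 7, 8:
  L_0(u) = (u - 4)(u - 7)(u - 8) / -224
  L_1(u) = u(u - 7)(u - 8) / 48
  L_2(u) = u(u - 4)(u - 8) / -21
  L_3(u) = u(u - 4)(u - 7) / 32
Then q(u) = -6·L_0(u) + 274·L_1(u) + 1429·L_2(u) + 2122·L_3(u).
Expanding and collecting terms gives q(u) = 4u^3 + u^2 + 2u - 6.
Check: q(8) = 2122. ✓

q(u) = 4u^3 + u^2 + 2u - 6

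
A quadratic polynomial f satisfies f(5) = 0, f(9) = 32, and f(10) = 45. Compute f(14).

Using the Lagrange interpolation formula with nodes 5, 9, 10:
  L_0(s) = (s - 9)(s - 10) / 20
  L_1(s) = (s - 5)(s - 10) / -4
  L_2(s) = (s - 5)(s - 9) / 5
Then f(s) = 0·L_0(s) + 32·L_1(s) + 45·L_2(s).
Expanding and collecting terms gives f(s) = s^2 - 6s + 5.
Evaluating at s = 14: f(14) = 117.

117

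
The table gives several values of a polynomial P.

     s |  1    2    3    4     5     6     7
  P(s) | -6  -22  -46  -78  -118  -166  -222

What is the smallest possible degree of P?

2

Forward differences of the values at s = 1, 2, 3, 4, 5, 6, 7:
  P  : -6  -22  -46  -78  -118  -166  -222
  Δ  : -16  -24  -32  -40  -48  -56
  Δ^2: -8  -8  -8  -8  -8
  Δ^3: 0  0  0  0
  Δ^4: 0  0  0
  Δ^5: 0  0
  Δ^6: 0
The second differences are constant (-8) and nonzero, while all higher differences vanish, so the minimal degree is 2.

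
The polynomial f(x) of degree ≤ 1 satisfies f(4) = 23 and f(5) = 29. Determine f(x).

f(x) = 6x - 1

Write f(x) = ax + b. Substituting each data point gives a linear system:
  4a + b = 23
  5a + b = 29
Solving the system yields a = 6, b = -1.
So f(x) = 6x - 1.
Check: f(5) = 29. ✓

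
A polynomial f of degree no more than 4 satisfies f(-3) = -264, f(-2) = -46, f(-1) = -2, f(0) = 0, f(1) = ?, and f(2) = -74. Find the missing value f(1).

-4

On equispaced nodes a degree-4 polynomial has vanishing fifth forward difference, so
  - f(-3) + 5·f(-2) - 10·f(-1) + 10·f(0) - 5·f(1) + f(2) = 0.
Substituting the known values and solving for f(1):
  -5·f(1) = 20
  f(1) = -4.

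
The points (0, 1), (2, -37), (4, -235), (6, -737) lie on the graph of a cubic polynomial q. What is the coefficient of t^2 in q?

-2

Write q(t) = at^3 + bt^2 + ct + d. Substituting each data point gives a linear system:
  d = 1
  8a + 4b + 2c + d = -37
  64a + 16b + 4c + d = -235
  216a + 36b + 6c + d = -737
Solving the system yields a = -3, b = -2, c = -3, d = 1.
So q(t) = -3t^3 - 2t^2 - 3t + 1.
The coefficient of t^2 is -2.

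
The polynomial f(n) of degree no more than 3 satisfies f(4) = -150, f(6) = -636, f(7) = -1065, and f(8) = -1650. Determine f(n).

f(n) = -4n^3 + 6n^2 + n + 6

Using the Lagrange interpolation formula with nodes 4, 6, 7, 8:
  L_0(n) = (n - 6)(n - 7)(n - 8) / -24
  L_1(n) = (n - 4)(n - 7)(n - 8) / 4
  L_2(n) = (n - 4)(n - 6)(n - 8) / -3
  L_3(n) = (n - 4)(n - 6)(n - 7) / 8
Then f(n) = -150·L_0(n) - 636·L_1(n) - 1065·L_2(n) - 1650·L_3(n).
Expanding and collecting terms gives f(n) = -4n³ + 6n² + n + 6.
Check: f(8) = -1650. ✓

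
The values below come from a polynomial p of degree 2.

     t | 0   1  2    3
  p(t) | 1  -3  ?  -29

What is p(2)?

-13

On equispaced nodes a degree-2 polynomial has vanishing third forward difference, so
  - p(0) + 3·p(1) - 3·p(2) + p(3) = 0.
Substituting the known values and solving for p(2):
  -3·p(2) = 39
  p(2) = -13.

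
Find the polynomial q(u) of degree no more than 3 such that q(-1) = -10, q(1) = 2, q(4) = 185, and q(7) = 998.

q(u) = 3u^3 - u^2 + 3u - 3

Write q(u) = au^3 + bu^2 + cu + d. Substituting each data point gives a linear system:
  -a + b - c + d = -10
  a + b + c + d = 2
  64a + 16b + 4c + d = 185
  343a + 49b + 7c + d = 998
Solving the system yields a = 3, b = -1, c = 3, d = -3.
So q(u) = 3u^3 - u^2 + 3u - 3.
Check: q(7) = 998. ✓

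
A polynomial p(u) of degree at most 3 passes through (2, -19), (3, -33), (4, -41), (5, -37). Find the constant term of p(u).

Write p(u) = au^3 + bu^2 + cu + d. Substituting each data point gives a linear system:
  8a + 4b + 2c + d = -19
  27a + 9b + 3c + d = -33
  64a + 16b + 4c + d = -41
  125a + 25b + 5c + d = -37
Solving the system yields a = 1, b = -6, c = -3, d = 3.
So p(u) = u³ - 6u² - 3u + 3.
The constant term is 3.

3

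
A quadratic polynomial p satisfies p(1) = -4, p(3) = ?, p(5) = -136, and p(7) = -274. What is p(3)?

-46

The 3 known points determine the degree-2 polynomial uniquely.
Write p(u) = au^2 + bu + c. Substituting each data point gives a linear system:
  a + b + c = -4
  25a + 5b + c = -136
  49a + 7b + c = -274
Solving the system yields a = -6, b = 3, c = -1.
So p(u) = -6u² + 3u - 1.
Then p(3) = -46.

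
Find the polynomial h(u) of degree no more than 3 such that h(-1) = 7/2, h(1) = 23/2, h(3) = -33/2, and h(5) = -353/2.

Write h(u) = au^3 + bu^2 + cu + d. Substituting each data point gives a linear system:
  -a + b - c + d = 7/2
  a + b + c + d = 23/2
  27a + 9b + 3c + d = -33/2
  125a + 25b + 5c + d = -353/2
Solving the system yields a = -2, b = 3/2, c = 6, d = 6.
So h(u) = -2u^3 + (3/2)u^2 + 6u + 6.
Check: h(5) = -353/2. ✓

h(u) = -2u^3 + (3/2)u^2 + 6u + 6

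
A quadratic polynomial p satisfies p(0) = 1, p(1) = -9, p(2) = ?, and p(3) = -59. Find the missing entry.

-29

On equispaced nodes a degree-2 polynomial has vanishing third forward difference, so
  - p(0) + 3·p(1) - 3·p(2) + p(3) = 0.
Substituting the known values and solving for p(2):
  -3·p(2) = 87
  p(2) = -29.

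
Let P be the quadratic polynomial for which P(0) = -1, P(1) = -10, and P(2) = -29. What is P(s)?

P(s) = -5s^2 - 4s - 1

Using the Lagrange interpolation formula with nodes 0, 1, 2:
  L_0(s) = (s - 1)(s - 2) / 2
  L_1(s) = s(s - 2) / -1
  L_2(s) = s(s - 1) / 2
Then P(s) = -1·L_0(s) - 10·L_1(s) - 29·L_2(s).
Expanding and collecting terms gives P(s) = -5s^2 - 4s - 1.
Check: P(1) = -10. ✓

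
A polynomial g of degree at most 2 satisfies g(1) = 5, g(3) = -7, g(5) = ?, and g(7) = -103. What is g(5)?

-43

The 3 known points determine the degree-2 polynomial uniquely.
Write g(t) = at^2 + bt + c. Substituting each data point gives a linear system:
  a + b + c = 5
  9a + 3b + c = -7
  49a + 7b + c = -103
Solving the system yields a = -3, b = 6, c = 2.
So g(t) = -3t^2 + 6t + 2.
Then g(5) = -43.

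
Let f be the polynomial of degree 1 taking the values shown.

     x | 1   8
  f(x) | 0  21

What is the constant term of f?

Write f(x) = ax + b. Substituting each data point gives a linear system:
  a + b = 0
  8a + b = 21
Solving the system yields a = 3, b = -3.
So f(x) = 3x - 3.
The constant term is -3.

-3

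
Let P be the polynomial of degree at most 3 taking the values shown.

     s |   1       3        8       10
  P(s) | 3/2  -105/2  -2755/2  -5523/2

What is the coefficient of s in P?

4

Write P(s) = as^3 + bs^2 + cs + d. Substituting each data point gives a linear system:
  a + b + c + d = 3/2
  27a + 9b + 3c + d = -105/2
  512a + 64b + 8c + d = -2755/2
  1000a + 100b + 10c + d = -5523/2
Solving the system yields a = -3, b = 2, c = 4, d = -3/2.
So P(s) = -3s³ + 2s² + 4s - 3/2.
The coefficient of s is 4.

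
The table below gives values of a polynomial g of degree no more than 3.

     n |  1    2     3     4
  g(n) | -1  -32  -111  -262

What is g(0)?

6

Write g(n) = an^3 + bn^2 + cn + d. Substituting each data point gives a linear system:
  a + b + c + d = -1
  8a + 4b + 2c + d = -32
  27a + 9b + 3c + d = -111
  64a + 16b + 4c + d = -262
Solving the system yields a = -4, b = 0, c = -3, d = 6.
So g(n) = -4n³ - 3n + 6.
Then g(0) = 6.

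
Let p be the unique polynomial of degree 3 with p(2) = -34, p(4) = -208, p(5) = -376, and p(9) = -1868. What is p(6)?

-614

Write p(s) = as^3 + bs^2 + cs + d. Substituting each data point gives a linear system:
  8a + 4b + 2c + d = -34
  64a + 16b + 4c + d = -208
  125a + 25b + 5c + d = -376
  729a + 81b + 9c + d = -1868
Solving the system yields a = -2, b = -5, c = -1, d = 4.
So p(s) = -2s^3 - 5s^2 - s + 4.
Then p(6) = -614.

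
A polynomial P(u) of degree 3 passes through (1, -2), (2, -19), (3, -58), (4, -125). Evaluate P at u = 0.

-1

Write P(u) = au^3 + bu^2 + cu + d. Substituting each data point gives a linear system:
  a + b + c + d = -2
  8a + 4b + 2c + d = -19
  27a + 9b + 3c + d = -58
  64a + 16b + 4c + d = -125
Solving the system yields a = -1, b = -5, c = 5, d = -1.
So P(u) = -u^3 - 5u^2 + 5u - 1.
Then P(0) = -1.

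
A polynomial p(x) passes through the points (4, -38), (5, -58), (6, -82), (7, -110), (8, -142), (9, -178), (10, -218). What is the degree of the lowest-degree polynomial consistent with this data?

2

Forward differences of the values at x = 4, 5, 6, 7, 8, 9, 10:
  p  : -38  -58  -82  -110  -142  -178  -218
  Δ  : -20  -24  -28  -32  -36  -40
  Δ^2: -4  -4  -4  -4  -4
  Δ^3: 0  0  0  0
  Δ^4: 0  0  0
  Δ^5: 0  0
  Δ^6: 0
The second differences are constant (-4) and nonzero, while all higher differences vanish, so the minimal degree is 2.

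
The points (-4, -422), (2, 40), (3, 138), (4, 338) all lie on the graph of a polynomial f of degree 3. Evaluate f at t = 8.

Write f(t) = at^3 + bt^2 + ct + d. Substituting each data point gives a linear system:
  -64a + 16b - 4c + d = -422
  8a + 4b + 2c + d = 40
  27a + 9b + 3c + d = 138
  64a + 16b + 4c + d = 338
Solving the system yields a = 6, b = -3, c = -1, d = 6.
So f(t) = 6t³ - 3t² - t + 6.
Then f(8) = 2878.

2878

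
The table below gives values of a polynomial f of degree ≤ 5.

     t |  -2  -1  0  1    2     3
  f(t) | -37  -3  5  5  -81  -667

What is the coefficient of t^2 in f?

0

Write f(t) = at^5 + bt^4 + ct^3 + dt^2 + et + k. Substituting each data point gives a linear system:
  -32a + 16b - 8c + 4d - 2e + k = -37
  -a + b - c + d - e + k = -3
  k = 5
  a + b + c + d + e + k = 5
  32a + 16b + 8c + 4d + 2e + k = -81
  243a + 81b + 27c + 9d + 3e + k = -667
Solving the system yields a = -2, b = -4, c = 5, d = 0, e = 1, k = 5.
So f(t) = -2t⁵ - 4t⁴ + 5t³ + t + 5.
The coefficient of t^2 is 0.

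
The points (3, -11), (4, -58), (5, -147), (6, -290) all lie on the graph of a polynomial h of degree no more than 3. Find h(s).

Write h(s) = as^3 + bs^2 + cs + d. Substituting each data point gives a linear system:
  27a + 9b + 3c + d = -11
  64a + 16b + 4c + d = -58
  125a + 25b + 5c + d = -147
  216a + 36b + 6c + d = -290
Solving the system yields a = -2, b = 3, c = 6, d = -2.
So h(s) = -2s³ + 3s² + 6s - 2.
Check: h(6) = -290. ✓

h(s) = -2s^3 + 3s^2 + 6s - 2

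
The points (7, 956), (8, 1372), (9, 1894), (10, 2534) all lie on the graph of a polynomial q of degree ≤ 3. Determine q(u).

Write q(u) = au^3 + bu^2 + cu + d. Substituting each data point gives a linear system:
  343a + 49b + 7c + d = 956
  512a + 64b + 8c + d = 1372
  729a + 81b + 9c + d = 1894
  1000a + 100b + 10c + d = 2534
Solving the system yields a = 2, b = 5, c = 3, d = 4.
So q(u) = 2u³ + 5u² + 3u + 4.
Check: q(8) = 1372. ✓

q(u) = 2u^3 + 5u^2 + 3u + 4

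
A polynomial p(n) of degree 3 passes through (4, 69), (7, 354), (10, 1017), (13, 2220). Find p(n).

Using the Lagrange interpolation formula with nodes 4, 7, 10, 13:
  L_0(n) = (n - 7)(n - 10)(n - 13) / -162
  L_1(n) = (n - 4)(n - 10)(n - 13) / 54
  L_2(n) = (n - 4)(n - 7)(n - 13) / -54
  L_3(n) = (n - 4)(n - 7)(n - 10) / 162
Then p(n) = 69·L_0(n) + 354·L_1(n) + 1017·L_2(n) + 2220·L_3(n).
Expanding and collecting terms gives p(n) = n³ + 2n - 3.
Check: p(7) = 354. ✓

p(n) = n^3 + 2n - 3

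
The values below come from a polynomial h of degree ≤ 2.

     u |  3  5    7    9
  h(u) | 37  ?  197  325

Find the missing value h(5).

101

On equispaced nodes a degree-2 polynomial has vanishing third forward difference, so
  - h(3) + 3·h(5) - 3·h(7) + h(9) = 0.
Substituting the known values and solving for h(5):
  3·h(5) = 303
  h(5) = 101.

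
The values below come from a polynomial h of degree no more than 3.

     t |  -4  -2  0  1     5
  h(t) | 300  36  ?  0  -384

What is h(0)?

-4

The 4 known points determine the degree-3 polynomial uniquely.
Write h(t) = at^3 + bt^2 + ct + d. Substituting each data point gives a linear system:
  -64a + 16b - 4c + d = 300
  -8a + 4b - 2c + d = 36
  a + b + c + d = 0
  125a + 25b + 5c + d = -384
Solving the system yields a = -4, b = 4, c = 4, d = -4.
So h(t) = -4t³ + 4t² + 4t - 4.
Then h(0) = -4.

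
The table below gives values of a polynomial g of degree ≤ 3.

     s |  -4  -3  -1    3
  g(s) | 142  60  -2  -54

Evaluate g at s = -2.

16

Using the Lagrange interpolation formula with nodes -4, -3, -1, 3:
  L_0(s) = (s + 3)(s + 1)(s - 3) / -21
  L_1(s) = (s + 4)(s + 1)(s - 3) / 12
  L_2(s) = (s + 4)(s + 3)(s - 3) / -24
  L_3(s) = (s + 4)(s + 3)(s + 1) / 168
Then g(s) = 142·L_0(s) + 60·L_1(s) - 2·L_2(s) - 54·L_3(s).
Expanding and collecting terms gives g(s) = -2s^3 + s^2 - s - 6.
Evaluating at s = -2: g(-2) = 16.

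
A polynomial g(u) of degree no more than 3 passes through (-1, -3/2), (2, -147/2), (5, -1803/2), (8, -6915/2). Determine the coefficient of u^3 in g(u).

-6

Write g(u) = au^3 + bu^2 + cu + d. Substituting each data point gives a linear system:
  -a + b - c + d = -3/2
  8a + 4b + 2c + d = -147/2
  125a + 25b + 5c + d = -1803/2
  512a + 64b + 8c + d = -6915/2
Solving the system yields a = -6, b = -6, c = 0, d = -3/2.
So g(u) = -6u^3 - 6u^2 - 3/2.
The leading coefficient is -6.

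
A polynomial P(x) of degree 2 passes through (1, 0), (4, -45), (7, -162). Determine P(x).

P(x) = -4x^2 + 5x - 1

Write P(x) = ax^2 + bx + c. Substituting each data point gives a linear system:
  a + b + c = 0
  16a + 4b + c = -45
  49a + 7b + c = -162
Solving the system yields a = -4, b = 5, c = -1.
So P(x) = -4x² + 5x - 1.
Check: P(7) = -162. ✓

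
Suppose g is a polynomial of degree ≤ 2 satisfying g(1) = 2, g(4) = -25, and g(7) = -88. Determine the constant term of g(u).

Write g(u) = au^2 + bu + c. Substituting each data point gives a linear system:
  a + b + c = 2
  16a + 4b + c = -25
  49a + 7b + c = -88
Solving the system yields a = -2, b = 1, c = 3.
So g(u) = -2u^2 + u + 3.
The constant term is 3.

3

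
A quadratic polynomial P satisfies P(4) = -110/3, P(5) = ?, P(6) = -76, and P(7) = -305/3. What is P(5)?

The 3 known points determine the degree-2 polynomial uniquely.
Write P(x) = ax^2 + bx + c. Substituting each data point gives a linear system:
  16a + 4b + c = -110/3
  36a + 6b + c = -76
  49a + 7b + c = -305/3
Solving the system yields a = -2, b = 1/3, c = -6.
So P(x) = -2x^2 + (1/3)x - 6.
Then P(5) = -163/3.

-163/3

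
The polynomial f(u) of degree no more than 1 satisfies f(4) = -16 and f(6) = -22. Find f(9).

-31

Using the Lagrange interpolation formula with nodes 4, 6:
  L_0(u) = (u - 6) / -2
  L_1(u) = (u - 4) / 2
Then f(u) = -16·L_0(u) - 22·L_1(u).
Expanding and collecting terms gives f(u) = -3u - 4.
Evaluating at u = 9: f(9) = -31.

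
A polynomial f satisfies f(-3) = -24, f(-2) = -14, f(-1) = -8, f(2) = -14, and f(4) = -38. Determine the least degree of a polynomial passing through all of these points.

2

Divided differences on the nodes -3, -2, -1, 2, 4:
  order 0: -24  -14  -8  -14  -38
  order 1: 10  6  -2  -12
  order 2: -2  -2  -2
  order 3: 0  0
  order 4: 0
The order-2 divided differences are all -2 (nonzero) and every higher order vanishes, so the data lies on a polynomial of degree exactly 2.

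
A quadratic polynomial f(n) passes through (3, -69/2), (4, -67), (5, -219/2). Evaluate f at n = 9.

-759/2

Write f(n) = an^2 + bn + c. Substituting each data point gives a linear system:
  9a + 3b + c = -69/2
  16a + 4b + c = -67
  25a + 5b + c = -219/2
Solving the system yields a = -5, b = 5/2, c = 3.
So f(n) = -5n² + (5/2)n + 3.
Then f(9) = -759/2.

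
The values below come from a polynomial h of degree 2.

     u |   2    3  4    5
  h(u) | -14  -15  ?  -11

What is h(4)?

-14

The 3 known points determine the degree-2 polynomial uniquely.
Write h(u) = au^2 + bu + c. Substituting each data point gives a linear system:
  4a + 2b + c = -14
  9a + 3b + c = -15
  25a + 5b + c = -11
Solving the system yields a = 1, b = -6, c = -6.
So h(u) = u^2 - 6u - 6.
Then h(4) = -14.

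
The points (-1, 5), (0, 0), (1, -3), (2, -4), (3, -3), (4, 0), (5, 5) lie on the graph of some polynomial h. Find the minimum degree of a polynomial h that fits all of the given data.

2

Forward differences of the values at u = -1, 0, 1, 2, 3, 4, 5:
  h  : 5  0  -3  -4  -3  0  5
  Δ  : -5  -3  -1  1  3  5
  Δ^2: 2  2  2  2  2
  Δ^3: 0  0  0  0
  Δ^4: 0  0  0
  Δ^5: 0  0
  Δ^6: 0
The second differences are constant (2) and nonzero, while all higher differences vanish, so the minimal degree is 2.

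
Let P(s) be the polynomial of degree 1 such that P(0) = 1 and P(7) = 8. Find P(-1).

0

Using the Lagrange interpolation formula with nodes 0, 7:
  L_0(s) = (s - 7) / -7
  L_1(s) = s / 7
Then P(s) = 1·L_0(s) + 8·L_1(s).
Expanding and collecting terms gives P(s) = s + 1.
Evaluating at s = -1: P(-1) = 0.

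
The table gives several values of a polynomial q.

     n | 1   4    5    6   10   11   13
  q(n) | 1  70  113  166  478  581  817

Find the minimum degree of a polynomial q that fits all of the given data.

2

Divided differences on the nodes 1, 4, 5, 6, 10, 11, 13:
  order 0: 1  70  113  166  478  581  817
  order 1: 23  43  53  78  103  118
  order 2: 5  5  5  5  5
  order 3: 0  0  0  0
  order 4: 0  0  0
  order 5: 0  0
  order 6: 0
The order-2 divided differences are all 5 (nonzero) and every higher order vanishes, so the data lies on a polynomial of degree exactly 2.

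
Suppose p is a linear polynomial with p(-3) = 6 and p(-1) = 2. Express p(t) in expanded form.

Write p(t) = at + b. Substituting each data point gives a linear system:
  -3a + b = 6
  -a + b = 2
Solving the system yields a = -2, b = 0.
So p(t) = -2t.
Check: p(-1) = 2. ✓

p(t) = -2t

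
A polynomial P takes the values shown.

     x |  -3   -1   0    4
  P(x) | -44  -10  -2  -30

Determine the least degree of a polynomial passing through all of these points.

Divided differences on the nodes -3, -1, 0, 4:
  order 0: -44  -10  -2  -30
  order 1: 17  8  -7
  order 2: -3  -3
  order 3: 0
The order-2 divided differences are all -3 (nonzero) and every higher order vanishes, so the data lies on a polynomial of degree exactly 2.

2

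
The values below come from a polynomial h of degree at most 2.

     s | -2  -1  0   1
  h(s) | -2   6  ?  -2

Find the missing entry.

The 3 known points determine the degree-2 polynomial uniquely.
Write h(s) = as^2 + bs + c. Substituting each data point gives a linear system:
  4a - 2b + c = -2
  a - b + c = 6
  a + b + c = -2
Solving the system yields a = -4, b = -4, c = 6.
So h(s) = -4s^2 - 4s + 6.
Then h(0) = 6.

6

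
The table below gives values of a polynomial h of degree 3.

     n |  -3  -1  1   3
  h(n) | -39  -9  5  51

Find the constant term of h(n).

-3

Write h(n) = an^3 + bn^2 + cn + d. Substituting each data point gives a linear system:
  -27a + 9b - 3c + d = -39
  -a + b - c + d = -9
  a + b + c + d = 5
  27a + 9b + 3c + d = 51
Solving the system yields a = 1, b = 1, c = 6, d = -3.
So h(n) = n^3 + n^2 + 6n - 3.
The constant term is -3.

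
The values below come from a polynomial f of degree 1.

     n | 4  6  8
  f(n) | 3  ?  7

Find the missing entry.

On equispaced nodes a degree-1 polynomial has vanishing second forward difference, so
  f(4) - 2·f(6) + f(8) = 0.
Substituting the known values and solving for f(6):
  -2·f(6) = -10
  f(6) = 5.

5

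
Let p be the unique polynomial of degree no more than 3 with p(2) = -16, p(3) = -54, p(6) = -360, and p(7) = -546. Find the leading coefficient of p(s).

Write p(s) = as^3 + bs^2 + cs + d. Substituting each data point gives a linear system:
  8a + 4b + 2c + d = -16
  27a + 9b + 3c + d = -54
  216a + 36b + 6c + d = -360
  343a + 49b + 7c + d = -546
Solving the system yields a = -1, b = -5, c = 6, d = 0.
So p(s) = -s^3 - 5s^2 + 6s.
The leading coefficient is -1.

-1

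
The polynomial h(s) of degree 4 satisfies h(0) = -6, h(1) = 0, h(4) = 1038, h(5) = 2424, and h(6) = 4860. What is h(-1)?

Using the Lagrange interpolation formula with nodes 0, 1, 4, 5, 6:
  L_0(s) = (s - 1)(s - 4)(s - 5)(s - 6) / 120
  L_1(s) = s(s - 4)(s - 5)(s - 6) / -60
  L_2(s) = s(s - 1)(s - 5)(s - 6) / 24
  L_3(s) = s(s - 1)(s - 4)(s - 6) / -20
  L_4(s) = s(s - 1)(s - 4)(s - 5) / 60
Then h(s) = -6·L_0(s) + 0·L_1(s) + 1038·L_2(s) + 2424·L_3(s) + 4860·L_4(s).
Expanding and collecting terms gives h(s) = 3s^4 + 5s^3 - 3s^2 + s - 6.
Evaluating at s = -1: h(-1) = -12.

-12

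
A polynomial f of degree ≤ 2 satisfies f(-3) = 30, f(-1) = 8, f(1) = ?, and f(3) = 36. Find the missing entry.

On equispaced nodes a degree-2 polynomial has vanishing third forward difference, so
  - f(-3) + 3·f(-1) - 3·f(1) + f(3) = 0.
Substituting the known values and solving for f(1):
  -3·f(1) = -30
  f(1) = 10.

10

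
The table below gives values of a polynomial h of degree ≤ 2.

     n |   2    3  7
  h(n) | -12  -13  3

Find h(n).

Write h(n) = an^2 + bn + c. Substituting each data point gives a linear system:
  4a + 2b + c = -12
  9a + 3b + c = -13
  49a + 7b + c = 3
Solving the system yields a = 1, b = -6, c = -4.
So h(n) = n² - 6n - 4.
Check: h(7) = 3. ✓

h(n) = n^2 - 6n - 4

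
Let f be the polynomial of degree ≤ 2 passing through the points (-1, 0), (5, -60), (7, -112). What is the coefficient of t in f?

Write f(t) = at^2 + bt + c. Substituting each data point gives a linear system:
  a - b + c = 0
  25a + 5b + c = -60
  49a + 7b + c = -112
Solving the system yields a = -2, b = -2, c = 0.
So f(t) = -2t² - 2t.
The coefficient of t is -2.

-2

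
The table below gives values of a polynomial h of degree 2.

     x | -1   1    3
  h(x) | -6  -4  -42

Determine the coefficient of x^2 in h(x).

-5

Write h(x) = ax^2 + bx + c. Substituting each data point gives a linear system:
  a - b + c = -6
  a + b + c = -4
  9a + 3b + c = -42
Solving the system yields a = -5, b = 1, c = 0.
So h(x) = -5x^2 + x.
The leading coefficient is -5.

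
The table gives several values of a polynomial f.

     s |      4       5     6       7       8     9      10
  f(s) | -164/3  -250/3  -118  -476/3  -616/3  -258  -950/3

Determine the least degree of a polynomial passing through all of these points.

2

Forward differences of the values at s = 4, 5, 6, 7, 8, 9, 10:
  f  : -164/3  -250/3  -118  -476/3  -616/3  -258  -950/3
  Δ  : -86/3  -104/3  -122/3  -140/3  -158/3  -176/3
  Δ^2: -6  -6  -6  -6  -6
  Δ^3: 0  0  0  0
  Δ^4: 0  0  0
  Δ^5: 0  0
  Δ^6: 0
The second differences are constant (-6) and nonzero, while all higher differences vanish, so the minimal degree is 2.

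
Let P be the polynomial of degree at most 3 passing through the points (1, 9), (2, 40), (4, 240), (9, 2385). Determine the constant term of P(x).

Write P(x) = ax^3 + bx^2 + cx + d. Substituting each data point gives a linear system:
  a + b + c + d = 9
  8a + 4b + 2c + d = 40
  64a + 16b + 4c + d = 240
  729a + 81b + 9c + d = 2385
Solving the system yields a = 3, b = 2, c = 4, d = 0.
So P(x) = 3x^3 + 2x^2 + 4x.
The constant term is 0.

0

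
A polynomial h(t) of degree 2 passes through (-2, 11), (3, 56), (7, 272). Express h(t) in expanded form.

h(t) = 5t^2 + 4t - 1

Using the Lagrange interpolation formula with nodes -2, 3, 7:
  L_0(t) = (t - 3)(t - 7) / 45
  L_1(t) = (t + 2)(t - 7) / -20
  L_2(t) = (t + 2)(t - 3) / 36
Then h(t) = 11·L_0(t) + 56·L_1(t) + 272·L_2(t).
Expanding and collecting terms gives h(t) = 5t^2 + 4t - 1.
Check: h(-2) = 11. ✓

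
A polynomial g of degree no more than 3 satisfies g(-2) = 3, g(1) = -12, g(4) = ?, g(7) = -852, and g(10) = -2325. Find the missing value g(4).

-189

The 4 known points determine the degree-3 polynomial uniquely.
Write g(n) = an^3 + bn^2 + cn + d. Substituting each data point gives a linear system:
  -8a + 4b - 2c + d = 3
  a + b + c + d = -12
  343a + 49b + 7c + d = -852
  1000a + 100b + 10c + d = -2325
Solving the system yields a = -2, b = -3, c = -2, d = -5.
So g(n) = -2n^3 - 3n^2 - 2n - 5.
Then g(4) = -189.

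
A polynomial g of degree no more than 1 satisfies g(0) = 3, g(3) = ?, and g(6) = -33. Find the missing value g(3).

On equispaced nodes a degree-1 polynomial has vanishing second forward difference, so
  g(0) - 2·g(3) + g(6) = 0.
Substituting the known values and solving for g(3):
  -2·g(3) = 30
  g(3) = -15.

-15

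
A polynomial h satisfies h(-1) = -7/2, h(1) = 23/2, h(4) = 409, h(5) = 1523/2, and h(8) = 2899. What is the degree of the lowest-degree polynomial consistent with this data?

3

Divided differences on the nodes -1, 1, 4, 5, 8:
  order 0: -7/2  23/2  409  1523/2  2899
  order 1: 15/2  265/2  705/2  1425/2
  order 2: 25  55  90
  order 3: 5  5
  order 4: 0
The order-3 divided differences are all 5 (nonzero) and every higher order vanishes, so the data lies on a polynomial of degree exactly 3.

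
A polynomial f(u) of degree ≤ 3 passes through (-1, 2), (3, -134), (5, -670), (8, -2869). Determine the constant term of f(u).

Write f(u) = au^3 + bu^2 + cu + d. Substituting each data point gives a linear system:
  -a + b - c + d = 2
  27a + 9b + 3c + d = -134
  125a + 25b + 5c + d = -670
  512a + 64b + 8c + d = -2869
Solving the system yields a = -6, b = 3, c = 2, d = -5.
So f(u) = -6u^3 + 3u^2 + 2u - 5.
The constant term is -5.

-5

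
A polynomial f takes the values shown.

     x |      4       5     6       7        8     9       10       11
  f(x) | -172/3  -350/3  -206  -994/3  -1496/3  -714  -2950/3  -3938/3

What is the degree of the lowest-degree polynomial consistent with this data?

3

Forward differences of the values at x = 4, 5, 6, 7, 8, 9, 10, 11:
  f  : -172/3  -350/3  -206  -994/3  -1496/3  -714  -2950/3  -3938/3
  Δ  : -178/3  -268/3  -376/3  -502/3  -646/3  -808/3  -988/3
  Δ^2: -30  -36  -42  -48  -54  -60
  Δ^3: -6  -6  -6  -6  -6
  Δ^4: 0  0  0  0
  Δ^5: 0  0  0
  Δ^6: 0  0
  Δ^7: 0
The third differences are constant (-6) and nonzero, while all higher differences vanish, so the minimal degree is 3.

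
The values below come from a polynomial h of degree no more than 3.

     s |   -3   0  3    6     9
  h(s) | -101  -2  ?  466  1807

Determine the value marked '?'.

On equispaced nodes a degree-3 polynomial has vanishing fourth forward difference, so
  h(-3) - 4·h(0) + 6·h(3) - 4·h(6) + h(9) = 0.
Substituting the known values and solving for h(3):
  6·h(3) = 150
  h(3) = 25.

25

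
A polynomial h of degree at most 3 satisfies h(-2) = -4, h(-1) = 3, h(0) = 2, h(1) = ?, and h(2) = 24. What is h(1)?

5

On equispaced nodes a degree-3 polynomial has vanishing fourth forward difference, so
  h(-2) - 4·h(-1) + 6·h(0) - 4·h(1) + h(2) = 0.
Substituting the known values and solving for h(1):
  -4·h(1) = -20
  h(1) = 5.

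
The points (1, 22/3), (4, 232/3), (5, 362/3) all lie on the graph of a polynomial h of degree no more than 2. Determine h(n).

Write h(n) = an^2 + bn + c. Substituting each data point gives a linear system:
  a + b + c = 22/3
  16a + 4b + c = 232/3
  25a + 5b + c = 362/3
Solving the system yields a = 5, b = -5/3, c = 4.
So h(n) = 5n^2 - (5/3)n + 4.
Check: h(4) = 232/3. ✓

h(n) = 5n^2 - (5/3)n + 4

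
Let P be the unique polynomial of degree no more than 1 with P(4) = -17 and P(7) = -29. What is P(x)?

Write P(x) = ax + b. Substituting each data point gives a linear system:
  4a + b = -17
  7a + b = -29
Solving the system yields a = -4, b = -1.
So P(x) = -4x - 1.
Check: P(7) = -29. ✓

P(x) = -4x - 1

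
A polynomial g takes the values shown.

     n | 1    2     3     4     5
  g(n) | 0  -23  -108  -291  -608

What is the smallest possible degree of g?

Forward differences of the values at n = 1, 2, 3, 4, 5:
  g  : 0  -23  -108  -291  -608
  Δ  : -23  -85  -183  -317
  Δ^2: -62  -98  -134
  Δ^3: -36  -36
  Δ^4: 0
The third differences are constant (-36) and nonzero, while all higher differences vanish, so the minimal degree is 3.

3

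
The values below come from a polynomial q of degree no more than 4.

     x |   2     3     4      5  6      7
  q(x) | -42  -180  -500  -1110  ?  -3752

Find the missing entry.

The 5 known points determine the degree-4 polynomial uniquely.
Write q(x) = ax^4 + bx^3 + cx^2 + dx + e. Substituting each data point gives a linear system:
  16a + 8b + 4c + 2d + e = -42
  81a + 27b + 9c + 3d + e = -180
  256a + 64b + 16c + 4d + e = -500
  625a + 125b + 25c + 5d + e = -1110
  2401a + 343b + 49c + 7d + e = -3752
Solving the system yields a = -1, b = -4, c = 0, d = 3, e = 0.
So q(x) = -x^4 - 4x^3 + 3x.
Then q(6) = -2142.

-2142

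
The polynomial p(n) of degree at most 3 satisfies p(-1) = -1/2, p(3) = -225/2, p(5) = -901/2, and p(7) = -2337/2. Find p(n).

Using the Lagrange interpolation formula with nodes -1, 3, 5, 7:
  L_0(n) = (n - 3)(n - 5)(n - 7) / -192
  L_1(n) = (n + 1)(n - 5)(n - 7) / 32
  L_2(n) = (n + 1)(n - 3)(n - 7) / -24
  L_3(n) = (n + 1)(n - 3)(n - 5) / 64
Then p(n) = -1/2·L_0(n) - 225/2·L_1(n) - 901/2·L_2(n) - 2337/2·L_3(n).
Expanding and collecting terms gives p(n) = -3n³ - (5/2)n² - 2n - 3.
Check: p(5) = -901/2. ✓

p(n) = -3n^3 - (5/2)n^2 - 2n - 3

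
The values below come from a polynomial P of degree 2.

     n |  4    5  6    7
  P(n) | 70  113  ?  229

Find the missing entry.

166

The 3 known points determine the degree-2 polynomial uniquely.
Write P(n) = an^2 + bn + c. Substituting each data point gives a linear system:
  16a + 4b + c = 70
  25a + 5b + c = 113
  49a + 7b + c = 229
Solving the system yields a = 5, b = -2, c = -2.
So P(n) = 5n^2 - 2n - 2.
Then P(6) = 166.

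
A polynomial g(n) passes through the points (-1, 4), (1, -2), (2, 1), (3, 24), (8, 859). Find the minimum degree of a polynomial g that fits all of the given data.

3

Divided differences on the nodes -1, 1, 2, 3, 8:
  order 0: 4  -2  1  24  859
  order 1: -3  3  23  167
  order 2: 2  10  24
  order 3: 2  2
  order 4: 0
The order-3 divided differences are all 2 (nonzero) and every higher order vanishes, so the data lies on a polynomial of degree exactly 3.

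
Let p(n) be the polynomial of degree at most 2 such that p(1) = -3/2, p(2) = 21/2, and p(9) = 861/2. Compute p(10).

Using the Lagrange interpolation formula with nodes 1, 2, 9:
  L_0(n) = (n - 2)(n - 9) / 8
  L_1(n) = (n - 1)(n - 9) / -7
  L_2(n) = (n - 1)(n - 2) / 56
Then p(n) = -3/2·L_0(n) + 21/2·L_1(n) + 861/2·L_2(n).
Expanding and collecting terms gives p(n) = 6n^2 - 6n - 3/2.
Evaluating at n = 10: p(10) = 1077/2.

1077/2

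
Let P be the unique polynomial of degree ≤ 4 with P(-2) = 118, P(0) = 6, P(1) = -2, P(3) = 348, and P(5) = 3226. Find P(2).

46

Write P(u) = au^4 + bu^3 + cu^2 + du + e. Substituting each data point gives a linear system:
  16a - 8b + 4c - 2d + e = 118
  e = 6
  a + b + c + d + e = -2
  81a + 27b + 9c + 3d + e = 348
  625a + 125b + 25c + 5d + e = 3226
Solving the system yields a = 6, b = -3, c = -5, d = -6, e = 6.
So P(u) = 6u^4 - 3u^3 - 5u^2 - 6u + 6.
Then P(2) = 46.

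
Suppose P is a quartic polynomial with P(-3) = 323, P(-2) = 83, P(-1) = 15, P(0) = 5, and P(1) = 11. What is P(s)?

P(s) = 3s^4 - s^3 + 5s^2 - s + 5

Write P(s) = as^4 + bs^3 + cs^2 + ds + e. Substituting each data point gives a linear system:
  81a - 27b + 9c - 3d + e = 323
  16a - 8b + 4c - 2d + e = 83
  a - b + c - d + e = 15
  e = 5
  a + b + c + d + e = 11
Solving the system yields a = 3, b = -1, c = 5, d = -1, e = 5.
So P(s) = 3s^4 - s^3 + 5s^2 - s + 5.
Check: P(-3) = 323. ✓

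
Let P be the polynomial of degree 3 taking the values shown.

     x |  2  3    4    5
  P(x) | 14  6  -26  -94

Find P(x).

Using the Lagrange interpolation formula with nodes 2, 3, 4, 5:
  L_0(x) = (x - 3)(x - 4)(x - 5) / -6
  L_1(x) = (x - 2)(x - 4)(x - 5) / 2
  L_2(x) = (x - 2)(x - 3)(x - 5) / -2
  L_3(x) = (x - 2)(x - 3)(x - 4) / 6
Then P(x) = 14·L_0(x) + 6·L_1(x) - 26·L_2(x) - 94·L_3(x).
Expanding and collecting terms gives P(x) = -2x³ + 6x² + 6.
Check: P(4) = -26. ✓

P(x) = -2x^3 + 6x^2 + 6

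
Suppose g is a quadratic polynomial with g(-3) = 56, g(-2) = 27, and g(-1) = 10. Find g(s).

g(s) = 6s^2 + s + 5

Write g(s) = as^2 + bs + c. Substituting each data point gives a linear system:
  9a - 3b + c = 56
  4a - 2b + c = 27
  a - b + c = 10
Solving the system yields a = 6, b = 1, c = 5.
So g(s) = 6s² + s + 5.
Check: g(-3) = 56. ✓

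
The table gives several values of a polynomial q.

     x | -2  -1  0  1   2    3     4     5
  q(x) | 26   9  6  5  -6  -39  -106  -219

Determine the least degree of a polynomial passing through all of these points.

3

Forward differences of the values at x = -2, -1, 0, 1, 2, 3, 4, 5:
  q  : 26  9  6  5  -6  -39  -106  -219
  Δ  : -17  -3  -1  -11  -33  -67  -113
  Δ^2: 14  2  -10  -22  -34  -46
  Δ^3: -12  -12  -12  -12  -12
  Δ^4: 0  0  0  0
  Δ^5: 0  0  0
  Δ^6: 0  0
  Δ^7: 0
The third differences are constant (-12) and nonzero, while all higher differences vanish, so the minimal degree is 3.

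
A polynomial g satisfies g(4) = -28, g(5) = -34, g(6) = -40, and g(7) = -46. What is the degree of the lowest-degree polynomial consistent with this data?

1

Forward differences of the values at s = 4, 5, 6, 7:
  g  : -28  -34  -40  -46
  Δ  : -6  -6  -6
  Δ^2: 0  0
  Δ^3: 0
The first differences are constant (-6) and nonzero, while all higher differences vanish, so the minimal degree is 1.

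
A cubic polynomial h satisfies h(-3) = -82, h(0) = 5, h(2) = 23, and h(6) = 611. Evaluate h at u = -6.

-673

Using the Lagrange interpolation formula with nodes -3, 0, 2, 6:
  L_0(u) = u(u - 2)(u - 6) / -135
  L_1(u) = (u + 3)(u - 2)(u - 6) / 36
  L_2(u) = (u + 3)u(u - 6) / -40
  L_3(u) = (u + 3)u(u - 2) / 216
Then h(u) = -82·L_0(u) + 5·L_1(u) + 23·L_2(u) + 611·L_3(u).
Expanding and collecting terms gives h(u) = 3u³ - u² - u + 5.
Evaluating at u = -6: h(-6) = -673.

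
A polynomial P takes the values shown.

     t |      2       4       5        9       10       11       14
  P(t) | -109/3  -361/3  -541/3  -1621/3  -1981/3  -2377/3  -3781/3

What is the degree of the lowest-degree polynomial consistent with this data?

Divided differences on the nodes 2, 4, 5, 9, 10, 11, 14:
  order 0: -109/3  -361/3  -541/3  -1621/3  -1981/3  -2377/3  -3781/3
  order 1: -42  -60  -90  -120  -132  -156
  order 2: -6  -6  -6  -6  -6
  order 3: 0  0  0  0
  order 4: 0  0  0
  order 5: 0  0
  order 6: 0
The order-2 divided differences are all -6 (nonzero) and every higher order vanishes, so the data lies on a polynomial of degree exactly 2.

2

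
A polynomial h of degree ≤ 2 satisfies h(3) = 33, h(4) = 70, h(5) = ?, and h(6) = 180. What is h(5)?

119

The 3 known points determine the degree-2 polynomial uniquely.
Write h(t) = at^2 + bt + c. Substituting each data point gives a linear system:
  9a + 3b + c = 33
  16a + 4b + c = 70
  36a + 6b + c = 180
Solving the system yields a = 6, b = -5, c = -6.
So h(t) = 6t² - 5t - 6.
Then h(5) = 119.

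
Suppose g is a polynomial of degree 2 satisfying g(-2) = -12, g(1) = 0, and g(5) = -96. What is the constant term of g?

4

Write g(s) = as^2 + bs + c. Substituting each data point gives a linear system:
  4a - 2b + c = -12
  a + b + c = 0
  25a + 5b + c = -96
Solving the system yields a = -4, b = 0, c = 4.
So g(s) = -4s² + 4.
The constant term is 4.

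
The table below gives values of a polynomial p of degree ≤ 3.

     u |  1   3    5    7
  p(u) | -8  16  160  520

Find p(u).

p(u) = 2u^3 - 3u^2 - 2u - 5

Write p(u) = au^3 + bu^2 + cu + d. Substituting each data point gives a linear system:
  a + b + c + d = -8
  27a + 9b + 3c + d = 16
  125a + 25b + 5c + d = 160
  343a + 49b + 7c + d = 520
Solving the system yields a = 2, b = -3, c = -2, d = -5.
So p(u) = 2u^3 - 3u^2 - 2u - 5.
Check: p(1) = -8. ✓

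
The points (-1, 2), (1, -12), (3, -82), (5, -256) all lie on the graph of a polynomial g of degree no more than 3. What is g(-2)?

Forward differences of the values at u = -1, 1, 3, 5:
  g  : 2  -12  -82  -256
  Δ  : -14  -70  -174
  Δ^2: -56  -104
  Δ^3: -48
The third differences are constant, confirming degree 3.
Interpolating (Newton forward form) and evaluating at u = -2 gives g(-2) = 3.

3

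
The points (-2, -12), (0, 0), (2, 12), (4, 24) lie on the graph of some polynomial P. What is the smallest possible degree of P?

Forward differences of the values at n = -2, 0, 2, 4:
  P  : -12  0  12  24
  Δ  : 12  12  12
  Δ^2: 0  0
  Δ^3: 0
The first differences are constant (12) and nonzero, while all higher differences vanish, so the minimal degree is 1.

1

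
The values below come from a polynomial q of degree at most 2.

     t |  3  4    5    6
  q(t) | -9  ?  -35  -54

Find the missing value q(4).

-20

On equispaced nodes a degree-2 polynomial has vanishing third forward difference, so
  - q(3) + 3·q(4) - 3·q(5) + q(6) = 0.
Substituting the known values and solving for q(4):
  3·q(4) = -60
  q(4) = -20.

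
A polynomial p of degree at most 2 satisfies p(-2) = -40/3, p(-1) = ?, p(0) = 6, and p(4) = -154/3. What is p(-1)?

1/3

The 3 known points determine the degree-2 polynomial uniquely.
Write p(t) = at^2 + bt + c. Substituting each data point gives a linear system:
  4a - 2b + c = -40/3
  c = 6
  16a + 4b + c = -154/3
Solving the system yields a = -4, b = 5/3, c = 6.
So p(t) = -4t^2 + (5/3)t + 6.
Then p(-1) = 1/3.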